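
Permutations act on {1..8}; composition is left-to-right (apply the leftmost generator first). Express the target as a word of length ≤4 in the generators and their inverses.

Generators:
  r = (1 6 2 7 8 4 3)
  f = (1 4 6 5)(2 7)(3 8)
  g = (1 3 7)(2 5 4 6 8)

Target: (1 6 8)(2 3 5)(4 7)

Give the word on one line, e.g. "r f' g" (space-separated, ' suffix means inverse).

f' g g

  after f': (1 5 6 4)(2 7)(3 8)
  after g: (1 4 3 2)(5 8 7)
  after g: (1 6 8)(2 3 5)(4 7)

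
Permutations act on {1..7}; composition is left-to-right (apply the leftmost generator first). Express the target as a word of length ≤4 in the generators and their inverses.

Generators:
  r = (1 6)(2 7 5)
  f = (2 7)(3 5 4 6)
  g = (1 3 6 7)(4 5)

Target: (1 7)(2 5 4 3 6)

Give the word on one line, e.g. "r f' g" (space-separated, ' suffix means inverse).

g r' g' g'

  after g: (1 3 6 7)(4 5)
  after r': (1 3)(2 5 4 7 6)
  after g': (2 4 6)(3 7)
  after g': (1 7)(2 5 4 3 6)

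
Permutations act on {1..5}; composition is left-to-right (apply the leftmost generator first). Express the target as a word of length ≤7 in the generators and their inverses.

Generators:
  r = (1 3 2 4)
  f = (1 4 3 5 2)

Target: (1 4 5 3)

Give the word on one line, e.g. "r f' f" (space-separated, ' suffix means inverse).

f' r r f' r

  after f': (1 2 5 3 4)
  after r: (1 4 3)(2 5)
  after r: (2 5 4)
  after f': (1 2 3 4 5)
  after r: (1 4 5 3)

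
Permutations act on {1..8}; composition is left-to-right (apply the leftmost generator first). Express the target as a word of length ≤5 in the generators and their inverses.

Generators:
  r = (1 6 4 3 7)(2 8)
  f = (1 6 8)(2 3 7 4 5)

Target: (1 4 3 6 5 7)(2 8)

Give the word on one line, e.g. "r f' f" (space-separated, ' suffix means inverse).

  after r': (1 7 3 4 6)(2 8)
  after f: (1 4 8 3 5 2)
  after f: (1 5 3 2 6 8 7 4)
  after r': (1 5 4 7 6 2)(3 8)
  after f': (1 4 3 6 5 7)(2 8)

r' f f r' f'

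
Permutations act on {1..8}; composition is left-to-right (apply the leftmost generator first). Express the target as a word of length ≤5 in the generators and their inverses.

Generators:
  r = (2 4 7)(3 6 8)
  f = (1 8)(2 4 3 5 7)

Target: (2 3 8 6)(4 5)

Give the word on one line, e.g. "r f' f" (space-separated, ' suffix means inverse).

  after r': (2 7 4)(3 8 6)
  after f': (1 8 6 4 7 2 5 3)
  after f': (2 3 8 6)(4 5)

r' f' f'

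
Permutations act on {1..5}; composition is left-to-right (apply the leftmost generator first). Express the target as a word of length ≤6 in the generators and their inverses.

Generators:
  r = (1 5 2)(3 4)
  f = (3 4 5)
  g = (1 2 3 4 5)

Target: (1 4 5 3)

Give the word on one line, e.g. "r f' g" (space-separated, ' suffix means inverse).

r' g' g' g'

  after r': (1 2 5)(3 4)
  after g': (2 4)
  after g': (1 5 4)(2 3)
  after g': (1 4 5 3)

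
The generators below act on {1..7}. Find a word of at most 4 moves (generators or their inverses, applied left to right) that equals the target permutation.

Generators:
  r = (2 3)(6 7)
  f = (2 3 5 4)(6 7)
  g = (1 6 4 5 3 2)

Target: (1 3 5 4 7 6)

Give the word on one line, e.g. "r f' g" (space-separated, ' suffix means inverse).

  after g': (1 2 3 5 4 6)
  after r': (1 3 5 4 7 6)

g' r'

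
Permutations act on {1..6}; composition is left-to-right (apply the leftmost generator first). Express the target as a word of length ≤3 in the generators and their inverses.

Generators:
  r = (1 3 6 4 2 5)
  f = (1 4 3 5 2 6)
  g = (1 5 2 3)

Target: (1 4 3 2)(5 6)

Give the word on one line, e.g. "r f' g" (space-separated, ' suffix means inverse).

  after f': (1 6 2 5 3 4)
  after r: (1 4 3 2)(5 6)

f' r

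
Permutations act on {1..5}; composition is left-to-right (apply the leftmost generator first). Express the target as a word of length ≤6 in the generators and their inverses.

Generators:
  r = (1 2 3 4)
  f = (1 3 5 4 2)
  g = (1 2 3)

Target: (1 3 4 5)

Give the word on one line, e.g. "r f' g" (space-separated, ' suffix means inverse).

  after f: (1 3 5 4 2)
  after f: (1 5 2 3 4)
  after r': (1 5)
  after g': (1 5 3 2)
  after f': (1 3 4 5)

f f r' g' f'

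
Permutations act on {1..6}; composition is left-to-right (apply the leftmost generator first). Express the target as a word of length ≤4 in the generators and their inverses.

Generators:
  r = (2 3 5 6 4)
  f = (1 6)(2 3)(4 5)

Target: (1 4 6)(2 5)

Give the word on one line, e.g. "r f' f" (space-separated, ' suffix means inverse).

  after f: (1 6)(2 3)(4 5)
  after r: (1 4 6)(2 5)

f r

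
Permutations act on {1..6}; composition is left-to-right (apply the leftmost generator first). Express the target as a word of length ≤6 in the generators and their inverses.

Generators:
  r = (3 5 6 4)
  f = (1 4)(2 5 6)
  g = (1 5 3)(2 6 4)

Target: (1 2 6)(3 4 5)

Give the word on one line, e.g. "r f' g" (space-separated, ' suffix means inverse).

  after g': (1 3 5)(2 4 6)
  after r': (1 4 5)(2 6)
  after g': (1 6 4)(3 5)
  after r: (1 4)(3 6)
  after g: (1 2 6)(3 4 5)

g' r' g' r g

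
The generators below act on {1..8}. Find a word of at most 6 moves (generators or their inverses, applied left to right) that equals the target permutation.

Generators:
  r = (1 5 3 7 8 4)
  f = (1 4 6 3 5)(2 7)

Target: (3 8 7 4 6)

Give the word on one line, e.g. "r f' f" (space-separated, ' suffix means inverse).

r f f r

  after r: (1 5 3 7 8 4)
  after f: (2 7 8 6 3)
  after f: (1 4 6 5)(3 7 8)
  after r: (3 8 7 4 6)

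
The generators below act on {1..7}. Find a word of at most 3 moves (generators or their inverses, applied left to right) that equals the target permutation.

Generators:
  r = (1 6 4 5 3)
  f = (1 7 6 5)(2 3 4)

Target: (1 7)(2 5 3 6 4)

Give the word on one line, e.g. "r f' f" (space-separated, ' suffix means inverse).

  after f: (1 7 6 5)(2 3 4)
  after r': (1 7)(2 5 3 6 4)

f r'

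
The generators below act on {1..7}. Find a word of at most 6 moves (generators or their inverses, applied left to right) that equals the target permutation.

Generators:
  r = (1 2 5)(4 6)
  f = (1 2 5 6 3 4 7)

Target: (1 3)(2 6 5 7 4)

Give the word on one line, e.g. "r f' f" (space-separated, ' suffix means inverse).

f' f' f' r'

  after f': (1 7 4 3 6 5 2)
  after f': (1 4 6 2 7 3 5)
  after f': (1 3 2 4 5 7 6)
  after r': (1 3)(2 6 5 7 4)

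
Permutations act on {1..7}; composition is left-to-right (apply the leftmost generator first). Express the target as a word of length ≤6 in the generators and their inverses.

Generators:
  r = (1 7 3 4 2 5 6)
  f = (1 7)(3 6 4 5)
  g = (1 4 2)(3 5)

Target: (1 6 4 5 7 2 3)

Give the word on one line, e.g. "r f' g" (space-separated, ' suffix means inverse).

r g g f' r'

  after r: (1 7 3 4 2 5 6)
  after g: (1 7 5 6 4)(2 3)
  after g: (1 7 3)(2 5 6)
  after f': (2 4 6)(3 7 5)
  after r': (1 6 4 5 7 2 3)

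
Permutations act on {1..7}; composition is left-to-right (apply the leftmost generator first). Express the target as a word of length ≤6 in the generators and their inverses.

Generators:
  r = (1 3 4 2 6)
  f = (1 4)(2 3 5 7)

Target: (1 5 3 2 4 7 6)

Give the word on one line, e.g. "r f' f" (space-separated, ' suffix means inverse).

f r f' f'

  after f: (1 4)(2 3 5 7)
  after r: (1 2 4 3 5 7 6)
  after f': (1 7 6 4 2)
  after f': (1 5 3 2 4 7 6)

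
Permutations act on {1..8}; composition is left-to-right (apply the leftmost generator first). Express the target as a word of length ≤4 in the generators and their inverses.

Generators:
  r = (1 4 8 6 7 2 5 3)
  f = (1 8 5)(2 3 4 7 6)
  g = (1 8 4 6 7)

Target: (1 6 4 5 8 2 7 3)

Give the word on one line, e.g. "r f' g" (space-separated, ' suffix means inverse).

  after r: (1 4 8 6 7 2 5 3)
  after f: (1 7 3 8 2)(4 5)
  after g': (1 6 4 5 8 2 7 3)

r f g'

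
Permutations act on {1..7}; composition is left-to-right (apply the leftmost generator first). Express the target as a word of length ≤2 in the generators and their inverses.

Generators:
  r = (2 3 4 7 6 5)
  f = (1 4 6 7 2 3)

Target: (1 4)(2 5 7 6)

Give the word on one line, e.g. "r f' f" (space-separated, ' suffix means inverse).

  after r': (2 5 6 7 4 3)
  after f: (1 4)(2 5 7 6)

r' f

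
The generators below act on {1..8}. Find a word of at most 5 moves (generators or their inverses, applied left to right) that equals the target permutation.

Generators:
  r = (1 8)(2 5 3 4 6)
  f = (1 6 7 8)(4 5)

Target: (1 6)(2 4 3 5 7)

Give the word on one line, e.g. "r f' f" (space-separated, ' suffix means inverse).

  after f': (1 8 7 6)(4 5)
  after r: (2 5 6 8 7)(3 4)
  after f: (1 6)(2 4 3 5 7)

f' r f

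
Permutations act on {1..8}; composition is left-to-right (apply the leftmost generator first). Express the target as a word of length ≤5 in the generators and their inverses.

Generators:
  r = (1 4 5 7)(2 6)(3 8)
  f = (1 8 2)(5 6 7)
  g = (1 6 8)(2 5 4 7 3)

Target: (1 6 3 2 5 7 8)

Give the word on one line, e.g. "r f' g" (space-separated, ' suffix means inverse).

g' r g' r g

  after g': (1 8 6)(2 3 7 4 5)
  after r: (1 3)(2 8)(4 7 5 6)
  after g': (1 7 2 6 5)(3 8)
  after r: (4 5)(6 7)
  after g: (1 6 3 2 5 7 8)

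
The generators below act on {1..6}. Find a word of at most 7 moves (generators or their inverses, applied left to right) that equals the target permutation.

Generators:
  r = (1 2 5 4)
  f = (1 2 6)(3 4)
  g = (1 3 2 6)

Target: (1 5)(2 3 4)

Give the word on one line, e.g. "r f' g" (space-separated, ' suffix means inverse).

  after f: (1 2 6)(3 4)
  after g': (1 3 4)
  after f': (1 4 6 2)
  after r': (1 5 2 4 6)
  after f': (1 5)(2 3 4)

f g' f' r' f'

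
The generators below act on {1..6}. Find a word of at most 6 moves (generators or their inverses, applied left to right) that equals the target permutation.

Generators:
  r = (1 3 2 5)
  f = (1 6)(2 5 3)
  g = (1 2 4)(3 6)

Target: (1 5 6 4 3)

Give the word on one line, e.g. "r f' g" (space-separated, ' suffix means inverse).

f g' f f

  after f: (1 6)(2 5 3)
  after g': (1 3)(2 5 6 4)
  after f: (1 2 3 6 4 5)
  after f: (1 5 6 4 3)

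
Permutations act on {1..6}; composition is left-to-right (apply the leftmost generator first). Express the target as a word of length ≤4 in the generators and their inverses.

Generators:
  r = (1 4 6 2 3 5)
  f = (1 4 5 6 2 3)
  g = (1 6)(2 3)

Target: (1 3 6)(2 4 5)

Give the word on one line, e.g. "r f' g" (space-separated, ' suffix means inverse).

r' r'

  after r': (1 5 3 2 6 4)
  after r': (1 3 6)(2 4 5)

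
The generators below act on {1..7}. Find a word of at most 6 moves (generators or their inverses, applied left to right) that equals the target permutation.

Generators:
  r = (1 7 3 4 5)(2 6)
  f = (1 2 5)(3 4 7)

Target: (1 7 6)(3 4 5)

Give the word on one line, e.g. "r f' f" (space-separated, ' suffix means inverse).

r' f' f' r

  after r': (1 5 4 3 7)(2 6)
  after f': (1 2 6)(3 4 7 5)
  after f': (2 6 5 7)
  after r: (1 7 6)(3 4 5)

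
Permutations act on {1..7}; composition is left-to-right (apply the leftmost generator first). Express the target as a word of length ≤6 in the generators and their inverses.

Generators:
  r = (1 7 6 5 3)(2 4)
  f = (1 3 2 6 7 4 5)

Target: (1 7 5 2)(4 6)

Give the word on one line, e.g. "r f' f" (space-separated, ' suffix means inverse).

  after r': (1 3 5 6 7)(2 4)
  after r': (1 5 7 3 6)
  after f': (1 4 7)(2 3)(5 6)
  after f': (1 7 5 2)(4 6)

r' r' f' f'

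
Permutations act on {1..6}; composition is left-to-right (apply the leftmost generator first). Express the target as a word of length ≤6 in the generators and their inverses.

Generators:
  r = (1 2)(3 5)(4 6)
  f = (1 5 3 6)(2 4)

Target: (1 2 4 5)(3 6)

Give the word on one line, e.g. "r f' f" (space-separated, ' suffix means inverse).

  after f': (1 6 3 5)(2 4)
  after f': (1 3)(5 6)
  after r: (1 5 4 6 3 2)
  after f': (2 6 5)(3 4)
  after r: (1 2 4 5)(3 6)

f' f' r f' r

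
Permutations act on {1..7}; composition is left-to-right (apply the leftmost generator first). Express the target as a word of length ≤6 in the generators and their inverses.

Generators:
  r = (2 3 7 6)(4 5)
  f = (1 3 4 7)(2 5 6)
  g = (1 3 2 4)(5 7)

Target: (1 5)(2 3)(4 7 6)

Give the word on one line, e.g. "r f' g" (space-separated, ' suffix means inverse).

r f' f' r'

  after r: (2 3 7 6)(4 5)
  after f': (1 7 5 3 4 2)
  after f': (1 4 6 5)(2 7)
  after r': (1 5)(2 3)(4 7 6)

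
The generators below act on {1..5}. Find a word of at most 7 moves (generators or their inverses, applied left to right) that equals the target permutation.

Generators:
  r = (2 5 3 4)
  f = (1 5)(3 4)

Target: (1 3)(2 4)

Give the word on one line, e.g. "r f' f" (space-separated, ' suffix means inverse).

r' f' f' f' r

  after r': (2 4 3 5)
  after f': (1 5 2 3)
  after f': (2 4 3 5)
  after f': (1 5 2 3)
  after r: (1 3)(2 4)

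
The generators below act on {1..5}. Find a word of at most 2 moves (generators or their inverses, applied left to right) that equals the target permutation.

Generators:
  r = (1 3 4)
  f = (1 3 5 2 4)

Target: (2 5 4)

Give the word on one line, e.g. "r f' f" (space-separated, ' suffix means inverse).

  after f': (1 4 2 5 3)
  after r: (2 5 4)

f' r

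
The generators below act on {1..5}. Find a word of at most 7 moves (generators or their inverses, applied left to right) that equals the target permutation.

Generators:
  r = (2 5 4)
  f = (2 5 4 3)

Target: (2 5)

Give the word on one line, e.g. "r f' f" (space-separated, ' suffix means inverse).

f' f' r' r' f

  after f': (2 3 4 5)
  after f': (2 4)(3 5)
  after r': (2 5 3)
  after r': (3 4 5)
  after f: (2 5)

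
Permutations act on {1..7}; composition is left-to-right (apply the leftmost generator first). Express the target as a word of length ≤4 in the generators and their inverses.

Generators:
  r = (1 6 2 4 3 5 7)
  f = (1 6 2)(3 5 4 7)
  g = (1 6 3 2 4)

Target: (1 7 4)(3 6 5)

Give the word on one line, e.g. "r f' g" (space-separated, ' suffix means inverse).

  after r': (1 7 5 3 4 2 6)
  after r': (1 5 4 6 7 3 2)
  after f: (1 4 2 6 3)(5 7)
  after f: (1 7 4)(3 6 5)

r' r' f f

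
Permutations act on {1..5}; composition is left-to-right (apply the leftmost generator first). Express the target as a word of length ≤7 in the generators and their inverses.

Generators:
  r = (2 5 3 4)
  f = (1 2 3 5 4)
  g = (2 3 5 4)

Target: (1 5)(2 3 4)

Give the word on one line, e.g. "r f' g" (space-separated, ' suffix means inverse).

f r' g' f' g

  after f: (1 2 3 5 4)
  after r': (1 4)(2 5 3)
  after g': (1 5 2 3 4)
  after f': (1 3 5)
  after g: (1 5)(2 3 4)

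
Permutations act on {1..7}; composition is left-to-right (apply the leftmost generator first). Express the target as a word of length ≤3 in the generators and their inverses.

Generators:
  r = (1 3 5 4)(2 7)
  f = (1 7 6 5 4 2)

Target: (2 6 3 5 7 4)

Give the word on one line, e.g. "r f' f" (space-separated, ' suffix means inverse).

  after r: (1 3 5 4)(2 7)
  after f: (1 3 4 7)(2 6 5)
  after r': (2 6 3 5 7 4)

r f r'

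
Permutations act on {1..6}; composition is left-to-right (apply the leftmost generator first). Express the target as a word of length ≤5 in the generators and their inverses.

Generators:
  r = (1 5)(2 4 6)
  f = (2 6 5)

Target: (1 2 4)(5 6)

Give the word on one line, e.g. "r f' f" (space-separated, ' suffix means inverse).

  after r: (1 5)(2 4 6)
  after f': (1 6 5)(2 4)
  after r': (1 4 6)
  after f: (1 4 5 2 6)
  after r': (1 2 4)(5 6)

r f' r' f r'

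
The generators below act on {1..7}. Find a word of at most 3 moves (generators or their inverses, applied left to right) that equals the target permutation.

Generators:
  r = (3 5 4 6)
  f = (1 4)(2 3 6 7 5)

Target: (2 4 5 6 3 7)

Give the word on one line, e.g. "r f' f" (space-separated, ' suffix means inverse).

  after f: (1 4)(2 3 6 7 5)
  after f: (2 6 5 3 7)
  after r': (2 4 5 6 3 7)

f f r'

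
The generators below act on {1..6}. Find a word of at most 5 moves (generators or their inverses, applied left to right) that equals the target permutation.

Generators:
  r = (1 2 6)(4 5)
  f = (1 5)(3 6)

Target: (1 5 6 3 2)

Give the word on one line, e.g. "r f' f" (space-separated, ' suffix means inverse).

  after f: (1 5)(3 6)
  after r: (1 4 5 2 6 3)
  after r: (1 5 6 3 2)

f r r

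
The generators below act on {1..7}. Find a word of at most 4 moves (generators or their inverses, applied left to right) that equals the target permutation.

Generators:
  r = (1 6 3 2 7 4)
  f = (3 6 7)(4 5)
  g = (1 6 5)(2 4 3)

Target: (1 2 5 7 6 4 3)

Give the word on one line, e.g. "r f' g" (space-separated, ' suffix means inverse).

r' g' f

  after r': (1 4 7 2 3 6)
  after g': (1 2 4 7 3)(5 6)
  after f: (1 2 5 7 6 4 3)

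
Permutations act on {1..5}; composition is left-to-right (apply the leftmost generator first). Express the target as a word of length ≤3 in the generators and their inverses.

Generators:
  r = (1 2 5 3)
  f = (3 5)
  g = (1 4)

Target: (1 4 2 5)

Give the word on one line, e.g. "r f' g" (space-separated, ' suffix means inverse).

  after f: (3 5)
  after g: (1 4)(3 5)
  after r: (1 4 2 5)

f g r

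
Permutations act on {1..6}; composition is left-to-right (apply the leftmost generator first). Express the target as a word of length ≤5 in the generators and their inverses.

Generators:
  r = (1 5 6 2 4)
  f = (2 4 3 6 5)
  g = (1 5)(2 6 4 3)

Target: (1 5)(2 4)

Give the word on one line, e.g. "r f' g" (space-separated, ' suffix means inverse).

  after f: (2 4 3 6 5)
  after g: (1 5 6)(2 3 4)
  after r': (2 3)(4 6)
  after g': (1 5)(2 4)

f g r' g'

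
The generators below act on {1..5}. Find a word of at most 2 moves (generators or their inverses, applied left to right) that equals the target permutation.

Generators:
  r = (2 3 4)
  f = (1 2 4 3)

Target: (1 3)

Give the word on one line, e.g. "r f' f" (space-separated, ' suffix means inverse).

r' f'

  after r': (2 4 3)
  after f': (1 3)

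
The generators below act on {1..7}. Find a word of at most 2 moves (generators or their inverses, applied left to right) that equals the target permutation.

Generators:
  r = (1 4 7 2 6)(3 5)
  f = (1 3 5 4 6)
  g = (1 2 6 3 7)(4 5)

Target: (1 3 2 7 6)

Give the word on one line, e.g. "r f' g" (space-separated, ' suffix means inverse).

g' g'

  after g': (1 7 3 6 2)(4 5)
  after g': (1 3 2 7 6)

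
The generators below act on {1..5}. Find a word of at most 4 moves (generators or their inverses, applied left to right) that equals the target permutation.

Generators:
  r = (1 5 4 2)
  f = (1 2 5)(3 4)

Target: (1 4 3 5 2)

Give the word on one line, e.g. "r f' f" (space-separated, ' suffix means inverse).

  after f: (1 2 5)(3 4)
  after r': (1 4 3 5 2)

f r'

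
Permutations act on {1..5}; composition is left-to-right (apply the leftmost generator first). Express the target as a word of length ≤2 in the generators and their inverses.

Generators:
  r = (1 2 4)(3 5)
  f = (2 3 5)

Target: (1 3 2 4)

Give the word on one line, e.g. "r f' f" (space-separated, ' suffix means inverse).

  after r: (1 2 4)(3 5)
  after f: (1 3 2 4)

r f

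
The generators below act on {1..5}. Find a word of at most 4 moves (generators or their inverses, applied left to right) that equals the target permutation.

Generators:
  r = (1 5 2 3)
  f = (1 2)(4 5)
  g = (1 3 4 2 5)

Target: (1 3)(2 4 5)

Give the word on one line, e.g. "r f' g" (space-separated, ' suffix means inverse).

  after r': (1 3 2 5)
  after f': (1 3)(2 4 5)

r' f'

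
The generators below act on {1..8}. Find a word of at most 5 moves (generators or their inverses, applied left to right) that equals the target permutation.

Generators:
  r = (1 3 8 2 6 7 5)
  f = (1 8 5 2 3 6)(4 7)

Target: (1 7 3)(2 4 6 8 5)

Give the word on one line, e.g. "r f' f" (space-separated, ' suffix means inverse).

  after r: (1 3 8 2 6 7 5)
  after r: (1 8 6 5 3 2 7)
  after f: (1 5 6 2 4 7 8)
  after r': (1 7 3)(2 4 6 8 5)

r r f r'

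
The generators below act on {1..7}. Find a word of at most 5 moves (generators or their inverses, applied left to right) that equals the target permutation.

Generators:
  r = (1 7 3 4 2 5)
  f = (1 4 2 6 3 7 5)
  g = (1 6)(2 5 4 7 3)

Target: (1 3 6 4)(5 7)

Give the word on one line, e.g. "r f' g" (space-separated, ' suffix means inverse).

  after g: (1 6)(2 5 4 7 3)
  after f: (1 3 6 4 5 2)
  after r: (1 4)(2 7 3 6)
  after g: (1 7 2 3)(4 6 5)
  after g: (1 3 6 4)(5 7)

g f r g g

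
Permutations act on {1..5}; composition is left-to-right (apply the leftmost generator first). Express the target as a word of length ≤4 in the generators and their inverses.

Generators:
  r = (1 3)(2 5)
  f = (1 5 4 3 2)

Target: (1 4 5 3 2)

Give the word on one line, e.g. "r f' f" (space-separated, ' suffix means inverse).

r' f'

  after r': (1 3)(2 5)
  after f': (1 4 5 3 2)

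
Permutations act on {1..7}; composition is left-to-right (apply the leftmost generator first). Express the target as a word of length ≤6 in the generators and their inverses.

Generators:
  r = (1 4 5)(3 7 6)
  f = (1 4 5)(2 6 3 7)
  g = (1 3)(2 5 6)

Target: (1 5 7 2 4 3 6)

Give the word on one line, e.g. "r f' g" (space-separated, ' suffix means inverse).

g f f g

  after g: (1 3)(2 5 6)
  after f: (1 7 2)(3 4 5)
  after f: (1 2 4)(3 5 7 6)
  after g: (1 5 7 2 4 3 6)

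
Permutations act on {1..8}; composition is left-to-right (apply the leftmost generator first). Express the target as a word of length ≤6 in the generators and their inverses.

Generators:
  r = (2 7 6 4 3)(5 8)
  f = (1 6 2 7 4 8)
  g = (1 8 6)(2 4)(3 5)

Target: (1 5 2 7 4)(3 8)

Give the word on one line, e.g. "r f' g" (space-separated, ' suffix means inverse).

f g f' r

  after f: (1 6 2 7 4 8)
  after g: (2 7)(3 5)(4 6)
  after f': (1 8 4)(3 5)(6 7)
  after r: (1 5 2 7 4)(3 8)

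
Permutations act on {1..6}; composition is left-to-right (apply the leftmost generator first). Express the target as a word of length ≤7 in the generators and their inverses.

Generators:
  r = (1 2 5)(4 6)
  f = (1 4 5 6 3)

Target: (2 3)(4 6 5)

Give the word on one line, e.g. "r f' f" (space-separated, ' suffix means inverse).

  after f: (1 4 5 6 3)
  after f: (1 5 3 4 6)
  after f: (1 6 4 3 5)
  after r': (1 4 3 2)
  after f': (2 3)(4 6 5)

f f f r' f'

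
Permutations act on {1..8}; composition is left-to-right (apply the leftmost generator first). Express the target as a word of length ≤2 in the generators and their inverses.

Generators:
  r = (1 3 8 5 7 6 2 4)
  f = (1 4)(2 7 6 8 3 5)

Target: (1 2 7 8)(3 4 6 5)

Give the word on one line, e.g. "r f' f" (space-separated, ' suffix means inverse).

  after r': (1 4 2 6 7 5 8 3)
  after r': (1 2 7 8)(3 4 6 5)

r' r'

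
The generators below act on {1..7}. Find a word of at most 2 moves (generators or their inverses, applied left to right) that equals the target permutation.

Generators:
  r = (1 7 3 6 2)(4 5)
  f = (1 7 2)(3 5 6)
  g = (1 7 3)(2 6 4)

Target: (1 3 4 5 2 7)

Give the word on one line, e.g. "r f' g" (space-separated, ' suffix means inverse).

  after r: (1 7 3 6 2)(4 5)
  after g: (1 3 4 5 2 7)

r g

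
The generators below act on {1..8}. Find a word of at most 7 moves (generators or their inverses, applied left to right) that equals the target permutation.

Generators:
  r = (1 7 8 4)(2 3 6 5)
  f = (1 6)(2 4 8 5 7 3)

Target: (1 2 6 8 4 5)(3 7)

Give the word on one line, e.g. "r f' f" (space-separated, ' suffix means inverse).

f' r' f r f

  after f': (1 6)(2 3 7 5 8 4)
  after r': (1 3)(4 5 7 6)
  after f: (1 2 4 7)(3 6 8 5)
  after r: (1 3 5 6 4 8 2)
  after f: (1 2 6 8 4 5)(3 7)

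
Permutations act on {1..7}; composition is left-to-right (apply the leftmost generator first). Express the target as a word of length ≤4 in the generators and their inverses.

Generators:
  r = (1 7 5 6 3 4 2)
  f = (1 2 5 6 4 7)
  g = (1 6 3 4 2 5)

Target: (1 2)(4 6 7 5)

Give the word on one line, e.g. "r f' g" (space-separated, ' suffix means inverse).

r' g f'

  after r': (1 2 4 3 6 5 7)
  after g: (1 5 7 6)
  after f': (1 2)(4 6 7 5)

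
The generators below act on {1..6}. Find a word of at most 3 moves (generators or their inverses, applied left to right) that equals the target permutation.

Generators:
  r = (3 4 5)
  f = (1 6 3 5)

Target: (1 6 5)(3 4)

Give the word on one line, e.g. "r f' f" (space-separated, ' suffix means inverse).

f r'

  after f: (1 6 3 5)
  after r': (1 6 5)(3 4)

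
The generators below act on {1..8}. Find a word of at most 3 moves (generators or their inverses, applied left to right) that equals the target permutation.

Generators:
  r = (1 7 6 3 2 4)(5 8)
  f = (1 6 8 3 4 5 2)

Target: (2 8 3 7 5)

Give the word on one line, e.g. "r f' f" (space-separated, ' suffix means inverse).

  after r': (1 4 2 3 6 7)(5 8)
  after r': (1 2 6)(3 7 4)
  after f: (2 8 3 7 5)

r' r' f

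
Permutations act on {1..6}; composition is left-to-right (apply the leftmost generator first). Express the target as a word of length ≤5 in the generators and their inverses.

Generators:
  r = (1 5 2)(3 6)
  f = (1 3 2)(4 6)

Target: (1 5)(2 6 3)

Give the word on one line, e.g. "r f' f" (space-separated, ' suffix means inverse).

  after f: (1 3 2)(4 6)
  after f: (1 2 3)
  after r': (1 5)(2 6 3)

f f r'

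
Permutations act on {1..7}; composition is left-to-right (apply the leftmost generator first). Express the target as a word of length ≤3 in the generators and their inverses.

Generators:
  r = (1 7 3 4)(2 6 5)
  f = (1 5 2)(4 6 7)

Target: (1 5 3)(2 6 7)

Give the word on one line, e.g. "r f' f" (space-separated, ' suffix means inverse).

f' r r

  after f': (1 2 5)(4 7 6)
  after r: (1 6)(3 4)(5 7)
  after r: (1 5 3)(2 6 7)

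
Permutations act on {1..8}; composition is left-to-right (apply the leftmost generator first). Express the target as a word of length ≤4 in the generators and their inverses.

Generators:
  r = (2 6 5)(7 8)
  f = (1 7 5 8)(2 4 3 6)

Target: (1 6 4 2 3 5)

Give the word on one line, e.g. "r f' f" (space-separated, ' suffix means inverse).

f' f' r'

  after f': (1 8 5 7)(2 6 3 4)
  after f': (1 5)(2 3)(4 6)(7 8)
  after r': (1 6 4 2 3 5)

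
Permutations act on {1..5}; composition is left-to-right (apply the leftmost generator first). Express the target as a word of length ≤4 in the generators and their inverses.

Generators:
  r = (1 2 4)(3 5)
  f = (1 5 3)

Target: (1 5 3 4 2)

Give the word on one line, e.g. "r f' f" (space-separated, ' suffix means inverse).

f r r

  after f: (1 5 3)
  after r: (1 3 2 4)
  after r: (1 5 3 4 2)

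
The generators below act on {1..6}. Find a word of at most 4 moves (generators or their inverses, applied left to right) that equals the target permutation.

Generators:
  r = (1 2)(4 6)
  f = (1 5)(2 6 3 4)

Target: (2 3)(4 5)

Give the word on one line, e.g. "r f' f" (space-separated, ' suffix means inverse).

  after f: (1 5)(2 6 3 4)
  after r: (1 5 2 4)(3 6)
  after f': (2 3)(4 5)

f r f'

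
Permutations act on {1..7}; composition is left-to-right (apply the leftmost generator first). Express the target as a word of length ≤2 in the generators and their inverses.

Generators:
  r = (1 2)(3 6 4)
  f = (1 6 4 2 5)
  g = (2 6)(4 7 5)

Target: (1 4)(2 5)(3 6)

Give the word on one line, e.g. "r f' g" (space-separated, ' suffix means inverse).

r' f'

  after r': (1 2)(3 4 6)
  after f': (1 4)(2 5)(3 6)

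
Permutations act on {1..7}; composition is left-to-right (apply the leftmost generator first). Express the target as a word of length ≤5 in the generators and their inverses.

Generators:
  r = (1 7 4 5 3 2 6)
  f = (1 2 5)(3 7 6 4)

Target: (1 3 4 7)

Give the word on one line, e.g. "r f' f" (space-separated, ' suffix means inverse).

r r f

  after r: (1 7 4 5 3 2 6)
  after r: (1 4 3 6 7 5 2)
  after f: (1 3 4 7)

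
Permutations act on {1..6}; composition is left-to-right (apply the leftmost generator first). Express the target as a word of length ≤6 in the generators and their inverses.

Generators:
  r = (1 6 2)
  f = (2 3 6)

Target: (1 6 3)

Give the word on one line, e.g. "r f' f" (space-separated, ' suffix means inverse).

  after r': (1 2 6)
  after f': (1 6)(2 3)
  after r: (1 2 3)
  after f': (1 6 3)

r' f' r f'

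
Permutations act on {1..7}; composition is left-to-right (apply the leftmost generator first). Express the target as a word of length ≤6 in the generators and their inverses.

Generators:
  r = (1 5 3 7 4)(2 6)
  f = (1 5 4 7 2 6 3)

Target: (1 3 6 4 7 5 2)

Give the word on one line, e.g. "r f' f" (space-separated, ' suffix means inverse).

  after f': (1 3 6 2 7 4 5)
  after r: (1 7)(2 4 3)
  after f: (1 2 7 5 4)(3 6)
  after r': (1 6 5 7)(2 3)
  after f: (1 3 6 4 7 5 2)

f' r f r' f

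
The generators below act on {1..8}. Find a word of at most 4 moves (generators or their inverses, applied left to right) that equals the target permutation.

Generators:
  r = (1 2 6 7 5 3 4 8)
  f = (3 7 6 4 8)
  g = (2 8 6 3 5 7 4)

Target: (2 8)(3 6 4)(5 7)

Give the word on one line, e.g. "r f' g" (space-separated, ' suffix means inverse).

f' g

  after f': (3 8 4 6 7)
  after g: (2 8)(3 6 4)(5 7)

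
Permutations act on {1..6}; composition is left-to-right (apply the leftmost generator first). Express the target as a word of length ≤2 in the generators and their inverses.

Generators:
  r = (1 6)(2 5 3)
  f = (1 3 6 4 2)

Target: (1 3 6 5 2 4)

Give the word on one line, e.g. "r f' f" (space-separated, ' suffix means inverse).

f' r'

  after f': (1 2 4 6 3)
  after r': (1 3 6 5 2 4)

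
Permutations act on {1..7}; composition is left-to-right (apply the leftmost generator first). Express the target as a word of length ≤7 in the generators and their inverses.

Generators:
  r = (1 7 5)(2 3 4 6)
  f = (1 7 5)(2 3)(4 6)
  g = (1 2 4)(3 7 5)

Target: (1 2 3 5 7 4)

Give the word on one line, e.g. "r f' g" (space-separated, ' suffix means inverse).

r g f g' g'

  after r: (1 7 5)(2 3 4 6)
  after g: (1 5 2 7 3)(4 6)
  after f: (2 5 3 7)
  after g': (1 4 2 7)
  after g': (1 2 3 5 7 4)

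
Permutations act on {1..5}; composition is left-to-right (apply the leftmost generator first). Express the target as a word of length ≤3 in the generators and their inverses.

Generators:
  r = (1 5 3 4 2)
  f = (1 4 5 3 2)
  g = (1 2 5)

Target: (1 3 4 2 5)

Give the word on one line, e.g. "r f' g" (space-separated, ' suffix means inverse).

  after r': (1 2 4 3 5)
  after f': (1 3 4 5 2)
  after g': (1 3 4 2 5)

r' f' g'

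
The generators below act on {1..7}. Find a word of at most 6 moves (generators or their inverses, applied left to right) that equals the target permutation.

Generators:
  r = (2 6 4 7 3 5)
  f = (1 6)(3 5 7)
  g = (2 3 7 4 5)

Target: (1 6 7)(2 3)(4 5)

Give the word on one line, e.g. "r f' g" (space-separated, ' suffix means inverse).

  after g: (2 3 7 4 5)
  after r': (2 7 6)(3 4)
  after f': (1 6 2 5 3 4 7)
  after g: (1 6 3 5 7)
  after g: (1 6 7)(2 3)(4 5)

g r' f' g g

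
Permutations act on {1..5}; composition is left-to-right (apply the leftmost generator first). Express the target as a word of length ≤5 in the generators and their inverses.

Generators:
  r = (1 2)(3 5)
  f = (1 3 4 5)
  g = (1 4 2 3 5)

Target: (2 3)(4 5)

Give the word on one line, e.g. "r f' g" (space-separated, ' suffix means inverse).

g r g'

  after g: (1 4 2 3 5)
  after r: (1 4)(2 5)
  after g': (2 3)(4 5)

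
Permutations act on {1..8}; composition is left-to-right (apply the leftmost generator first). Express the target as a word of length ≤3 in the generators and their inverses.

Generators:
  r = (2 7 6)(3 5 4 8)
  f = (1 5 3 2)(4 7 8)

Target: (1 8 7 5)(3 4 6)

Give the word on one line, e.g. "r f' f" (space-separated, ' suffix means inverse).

f r f'

  after f: (1 5 3 2)(4 7 8)
  after r: (1 4 6 2)(3 7)
  after f': (1 8 7 5)(3 4 6)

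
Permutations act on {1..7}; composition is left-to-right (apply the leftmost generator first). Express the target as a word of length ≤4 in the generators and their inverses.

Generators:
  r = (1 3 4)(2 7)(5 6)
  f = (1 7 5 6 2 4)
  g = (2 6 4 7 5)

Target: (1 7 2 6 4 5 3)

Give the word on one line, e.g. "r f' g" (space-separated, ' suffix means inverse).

g' g' r' g

  after g': (2 5 7 4 6)
  after g': (2 7 6 5 4)
  after r': (1 4 7 5 3)
  after g: (1 7 2 6 4 5 3)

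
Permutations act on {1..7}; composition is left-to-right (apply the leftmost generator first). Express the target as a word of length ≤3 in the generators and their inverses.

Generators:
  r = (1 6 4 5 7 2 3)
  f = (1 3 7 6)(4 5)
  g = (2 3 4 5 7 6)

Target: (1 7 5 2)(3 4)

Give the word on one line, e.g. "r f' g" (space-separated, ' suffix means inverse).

g f' g'

  after g: (2 3 4 5 7 6)
  after f': (1 6 2)(3 5)
  after g': (1 7 5 2)(3 4)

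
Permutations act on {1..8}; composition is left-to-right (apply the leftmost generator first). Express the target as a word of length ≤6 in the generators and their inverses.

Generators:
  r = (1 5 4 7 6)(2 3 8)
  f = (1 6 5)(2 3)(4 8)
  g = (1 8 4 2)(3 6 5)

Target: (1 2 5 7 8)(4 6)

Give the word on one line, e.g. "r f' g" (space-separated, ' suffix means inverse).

  after r: (1 5 4 7 6)(2 3 8)
  after f: (3 4 7 5 8)
  after g: (1 8 6 5 4 7 3 2)
  after r: (1 2 5 7 8)(4 6)

r f g r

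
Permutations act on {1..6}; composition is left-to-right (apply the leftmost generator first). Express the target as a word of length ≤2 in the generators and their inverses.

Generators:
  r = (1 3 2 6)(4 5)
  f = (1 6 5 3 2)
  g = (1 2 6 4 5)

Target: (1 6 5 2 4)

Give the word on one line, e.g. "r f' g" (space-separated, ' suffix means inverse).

g g

  after g: (1 2 6 4 5)
  after g: (1 6 5 2 4)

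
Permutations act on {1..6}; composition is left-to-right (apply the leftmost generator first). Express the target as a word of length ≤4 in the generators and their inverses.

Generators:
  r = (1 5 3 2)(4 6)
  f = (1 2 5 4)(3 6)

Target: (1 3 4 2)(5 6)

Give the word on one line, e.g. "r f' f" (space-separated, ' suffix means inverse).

  after f': (1 4 5 2)(3 6)
  after f': (1 5)(2 4)
  after f': (1 2 5 4)(3 6)
  after r': (1 3 4 2)(5 6)

f' f' f' r'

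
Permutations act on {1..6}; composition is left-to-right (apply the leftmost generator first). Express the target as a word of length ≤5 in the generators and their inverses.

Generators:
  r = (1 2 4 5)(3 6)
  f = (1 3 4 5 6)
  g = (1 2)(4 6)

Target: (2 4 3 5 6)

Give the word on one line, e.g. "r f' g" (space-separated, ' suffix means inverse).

  after r: (1 2 4 5)(3 6)
  after f: (1 2 5 3)(4 6)
  after r': (2 4 3 5 6)

r f r'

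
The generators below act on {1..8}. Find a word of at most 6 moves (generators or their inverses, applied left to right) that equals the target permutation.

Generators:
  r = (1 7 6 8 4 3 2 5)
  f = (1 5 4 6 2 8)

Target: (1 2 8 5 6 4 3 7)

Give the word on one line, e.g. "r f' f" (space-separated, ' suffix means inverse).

  after f: (1 5 4 6 2 8)
  after r: (2 4 8 7 6 5 3)
  after f': (1 8 7 4 2 5 3 6)
  after r': (1 6 5 4 3 7 8)
  after f: (1 2 8 5 6 4 3 7)

f r f' r' f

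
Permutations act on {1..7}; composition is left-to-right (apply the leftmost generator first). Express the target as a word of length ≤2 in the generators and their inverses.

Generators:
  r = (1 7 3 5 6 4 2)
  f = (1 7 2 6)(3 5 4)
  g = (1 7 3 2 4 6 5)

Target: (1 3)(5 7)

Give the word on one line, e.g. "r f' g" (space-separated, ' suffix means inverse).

  after r': (1 2 4 6 5 3 7)
  after g': (1 3)(5 7)

r' g'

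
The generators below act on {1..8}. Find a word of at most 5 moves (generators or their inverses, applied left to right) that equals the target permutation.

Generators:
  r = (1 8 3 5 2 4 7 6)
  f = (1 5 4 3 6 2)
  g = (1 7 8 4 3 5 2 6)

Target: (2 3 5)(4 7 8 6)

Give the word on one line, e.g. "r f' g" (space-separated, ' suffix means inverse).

  after r': (1 6 7 4 2 5 3 8)
  after g: (3 4 6 8 7)
  after r': (1 6)(2 5 3)(4 7 8)
  after f: (1 2 4 7 8 3)(5 6)
  after f: (2 3 5)(4 7 8 6)

r' g r' f f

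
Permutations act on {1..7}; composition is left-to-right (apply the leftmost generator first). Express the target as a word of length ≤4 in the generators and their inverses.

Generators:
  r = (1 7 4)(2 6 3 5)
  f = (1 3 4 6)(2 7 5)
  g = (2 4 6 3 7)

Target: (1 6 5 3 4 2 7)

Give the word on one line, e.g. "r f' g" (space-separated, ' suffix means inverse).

  after r: (1 7 4)(2 6 3 5)
  after r: (1 4 7)(2 3)(5 6)
  after g: (1 6 5 3 4 2 7)

r r g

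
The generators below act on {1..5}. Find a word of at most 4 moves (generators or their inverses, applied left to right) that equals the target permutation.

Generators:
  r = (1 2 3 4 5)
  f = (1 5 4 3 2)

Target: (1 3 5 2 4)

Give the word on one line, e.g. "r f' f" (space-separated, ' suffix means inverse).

r f' f' r'

  after r: (1 2 3 4 5)
  after f': (1 3 5 2 4)
  after f': (1 4 2 5 3)
  after r': (1 3 5 2 4)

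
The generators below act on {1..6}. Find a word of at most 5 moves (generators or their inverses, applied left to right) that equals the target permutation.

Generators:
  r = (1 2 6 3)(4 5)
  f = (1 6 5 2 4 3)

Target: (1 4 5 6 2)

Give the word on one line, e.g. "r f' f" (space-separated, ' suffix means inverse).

  after f': (1 3 4 2 5 6)
  after f': (1 4 5)(2 6 3)
  after r: (1 5 2 3 6)
  after r: (1 4 5 6 2)

f' f' r r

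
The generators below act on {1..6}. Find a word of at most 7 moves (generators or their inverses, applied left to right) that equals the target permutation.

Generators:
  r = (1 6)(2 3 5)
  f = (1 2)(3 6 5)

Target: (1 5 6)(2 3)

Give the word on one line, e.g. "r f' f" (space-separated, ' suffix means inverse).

  after r': (1 6)(2 5 3)
  after f': (1 3)(2 6)
  after r: (1 5 2)(3 6)
  after f: (1 3 5)
  after r: (1 5 6)(2 3)

r' f' r f r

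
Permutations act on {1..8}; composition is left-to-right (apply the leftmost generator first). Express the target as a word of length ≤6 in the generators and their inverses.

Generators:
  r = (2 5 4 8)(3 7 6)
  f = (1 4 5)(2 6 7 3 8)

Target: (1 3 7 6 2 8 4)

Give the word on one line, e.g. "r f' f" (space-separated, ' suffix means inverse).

  after r': (2 8 4 5)(3 6 7)
  after f': (1 5 8)(2 3)
  after r': (1 2 6 7 3 8)(4 5)
  after f': (1 8 5)
  after f': (1 3 7 6 2 8 4)

r' f' r' f' f'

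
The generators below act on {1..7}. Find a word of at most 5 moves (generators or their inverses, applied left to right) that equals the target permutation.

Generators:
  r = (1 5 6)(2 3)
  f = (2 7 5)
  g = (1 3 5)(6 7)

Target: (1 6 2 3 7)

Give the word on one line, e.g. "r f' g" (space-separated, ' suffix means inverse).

g' r f'

  after g': (1 5 3)(6 7)
  after r: (1 6 7)(2 3 5)
  after f': (1 6 2 3 7)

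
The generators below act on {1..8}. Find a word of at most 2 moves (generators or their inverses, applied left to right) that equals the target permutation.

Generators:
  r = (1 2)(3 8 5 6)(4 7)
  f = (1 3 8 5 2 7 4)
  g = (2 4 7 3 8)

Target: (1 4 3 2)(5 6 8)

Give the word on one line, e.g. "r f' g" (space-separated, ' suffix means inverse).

  after r: (1 2)(3 8 5 6)(4 7)
  after g: (1 4 3 2)(5 6 8)

r g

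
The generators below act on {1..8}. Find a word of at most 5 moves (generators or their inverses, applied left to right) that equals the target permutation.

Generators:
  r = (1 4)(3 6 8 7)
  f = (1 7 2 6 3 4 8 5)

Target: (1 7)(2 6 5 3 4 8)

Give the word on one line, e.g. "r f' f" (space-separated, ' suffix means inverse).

  after f: (1 7 2 6 3 4 8 5)
  after f: (1 2 3 8)(4 5 7 6)
  after f: (1 6 8 7 3 5 2 4)
  after f: (1 3)(2 8)(4 7)(5 6)
  after r': (1 7)(2 6 5 3 4 8)

f f f f r'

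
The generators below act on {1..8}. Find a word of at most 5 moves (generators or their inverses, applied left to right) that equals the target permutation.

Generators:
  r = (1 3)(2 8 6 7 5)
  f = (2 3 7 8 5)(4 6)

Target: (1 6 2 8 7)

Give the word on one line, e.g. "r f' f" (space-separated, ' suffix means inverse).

  after r: (1 3)(2 8 6 7 5)
  after f: (1 7 2 5 3)(4 6 8)
  after f: (1 8 6 5 7 3)
  after r: (1 6 2 8 7)

r f f r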